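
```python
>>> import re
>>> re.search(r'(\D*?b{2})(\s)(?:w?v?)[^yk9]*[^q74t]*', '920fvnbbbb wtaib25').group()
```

'fvnbbbb wtaib25'

Pattern: zero or more of a non-digit (lazy), then exactly 2 of the literal 'b' (captured); then whitespace (captured); then optionally the literal 'w', then optionally the literal 'v' (non-capturing group); then zero or more of any character except [yk9], then zero or more of any character except [q74t].
The match spans [3:18] → 'fvnbbbb wtaib25'.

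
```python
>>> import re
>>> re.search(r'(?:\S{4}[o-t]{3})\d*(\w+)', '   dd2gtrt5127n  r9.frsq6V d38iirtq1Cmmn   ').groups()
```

Pattern: exactly 4 of a non-whitespace character, then exactly 3 of a character in [o-t] (non-capturing group); then zero or more of a digit; then one or more of a word character (captured).
`search` walks the string left to right and returns the first match it finds.
The match spans [3:15] → 'dd2gtrt5127n'.
Captured: group 1 = 'n'.

('n',)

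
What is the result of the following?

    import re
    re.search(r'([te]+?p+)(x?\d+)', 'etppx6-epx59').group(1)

'etpp'

This matches one or more of one of [te] (lazy), then one or more of the literal 'p' (captured); then optionally the literal 'x', then one or more of a digit (captured).
`re.search` scans for the first position where the pattern succeeds.
The match spans [0:6] → 'etppx6'.
Captured: group 1 = 'etpp', group 2 = 'x6'.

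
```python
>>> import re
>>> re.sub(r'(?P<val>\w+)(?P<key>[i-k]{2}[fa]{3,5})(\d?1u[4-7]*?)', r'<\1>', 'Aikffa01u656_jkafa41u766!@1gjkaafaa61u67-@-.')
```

'<Aikffa01u656_>766!@<1g>67-@-.'

Lazy quantifiers expand one character at a time until the remainder of the pattern can match.
Each match is replaced using the text its own group 1 captured.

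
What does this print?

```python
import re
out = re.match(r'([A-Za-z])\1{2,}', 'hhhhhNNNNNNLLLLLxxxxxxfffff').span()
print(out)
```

`match` is anchored at position 0; if the pattern doesn't fit there, it returns None.
The match spans [0:5] → 'hhhhh'.

(0, 5)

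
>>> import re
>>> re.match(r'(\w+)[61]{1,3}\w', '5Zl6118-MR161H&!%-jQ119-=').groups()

This matches one or more of a word character (captured); then 1 to 3 of one of [61], then a word character.
`re.match` won't scan ahead — the pattern has to work from the very first character.
The match spans [0:7] → '5Zl6118'.
Captured: group 1 = '5Zl61'.

('5Zl61',)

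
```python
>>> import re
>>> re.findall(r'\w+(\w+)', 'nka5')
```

['5']

The pattern matches one or more of a word character; then one or more of a word character (captured).
Walking the string: at [0:4] match 'nka5', group 1 = '5'.
One capturing group, so `findall` returns just the captured substring from the one match — 1 in all.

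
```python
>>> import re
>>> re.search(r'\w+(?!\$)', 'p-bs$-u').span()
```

(0, 1)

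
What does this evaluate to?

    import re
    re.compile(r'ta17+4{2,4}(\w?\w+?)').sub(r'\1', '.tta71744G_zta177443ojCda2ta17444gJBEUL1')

'.tta71744G_z3ojCda2gJBEUL1'

The pattern matches the literal 'ta1', then one or more of a literal '7', then 2 to 4 of the literal '4'; then optionally a word character, then one or more of a word character (lazy) (captured).
The `?` after the quantifier makes it lazy — it takes as little as possible before letting the rest of the pattern try.
Matches: at [12:21] → 'ta177443o'; at [26:35] → 'ta17444gJ'.
Each match is replaced using the text its own group 1 captured.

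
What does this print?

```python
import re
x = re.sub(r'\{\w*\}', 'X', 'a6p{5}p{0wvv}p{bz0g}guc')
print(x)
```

Each match is replaced by 'X'.

a6pXpXpXguc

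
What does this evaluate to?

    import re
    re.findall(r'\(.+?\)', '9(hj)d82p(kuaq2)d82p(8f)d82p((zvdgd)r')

['(hj)', '(kuaq2)', '(8f)', '((zvdgd)']

Matches: at [1:5] → '(hj)'; at [9:16] → '(kuaq2)'; at [20:24] → '(8f)'; at [28:36] → '((zvdgd)'.
`findall` yields the raw match text (4 of them) because the pattern has no groups.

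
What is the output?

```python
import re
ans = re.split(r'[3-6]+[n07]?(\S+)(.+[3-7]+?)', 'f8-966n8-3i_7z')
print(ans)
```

['f8-9', '8-3i', '_7', 'z']

Pattern: one or more of a character in [3-6], then optionally one of [n07]; then one or more of a non-whitespace character (captured); then one or more of any character, then one or more of a character in [3-7] (lazy) (captured).
With a capturing group present, the delimiter's captured portion is kept in the result list.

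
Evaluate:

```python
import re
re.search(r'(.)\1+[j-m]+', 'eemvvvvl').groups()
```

A backreference is literal: `\1` must see the identical characters the first group matched.
`re.search` tries every starting position until one works.
The match spans [0:3] → 'eem'.
Captured: group 1 = 'e'.

('e',)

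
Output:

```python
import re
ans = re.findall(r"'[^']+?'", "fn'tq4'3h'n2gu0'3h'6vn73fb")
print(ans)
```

No capturing groups, so `findall` returns the 2 full match strings.

["'tq4'", "'n2gu0'"]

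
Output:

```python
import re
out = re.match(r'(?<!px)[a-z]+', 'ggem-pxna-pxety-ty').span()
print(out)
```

(0, 4)

Because the assertion is negative and zero-width, positions next to the forbidden text are skipped.
With `match`, the pattern is implicitly anchored at the beginning.
The match spans [0:4] → 'ggem'.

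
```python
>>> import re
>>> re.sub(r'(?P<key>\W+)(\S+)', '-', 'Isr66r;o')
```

'Isr66r-'

Pattern: one or more of a non-word character (captured as 'key'); then one or more of a non-whitespace character (captured).
Matches: at [6:8] → ';o'.
Each match is replaced by '-'.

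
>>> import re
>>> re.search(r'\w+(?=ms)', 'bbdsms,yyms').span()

Because the assertion is zero-width, the text it checks is not consumed and won't appear in the result.
`re.search` scans for the first position where the pattern succeeds.
The match spans [0:4] → 'bbds'.

(0, 4)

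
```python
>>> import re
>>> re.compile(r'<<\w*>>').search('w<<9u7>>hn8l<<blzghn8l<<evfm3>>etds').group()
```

'<<9u7>>'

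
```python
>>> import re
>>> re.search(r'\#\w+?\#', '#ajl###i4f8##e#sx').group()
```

'#ajl#'

The match spans [0:5] → '#ajl#'.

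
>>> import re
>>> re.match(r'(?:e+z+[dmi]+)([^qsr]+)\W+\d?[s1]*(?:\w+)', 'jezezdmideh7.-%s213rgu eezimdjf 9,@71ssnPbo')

The pattern matches one or more of the literal 'e', then one or more of the literal 'z', then one or more of one of [dmi] (non-capturing group); then one or more of any character except [qsr] (captured); then one or more of a non-word character, then optionally a digit, then zero or more of one of [s1]; then one or more of a word character (non-capturing group).
`re.match` only tries the pattern at the start of the string.
Here the string doesn't start with a match, so the call returns None.

None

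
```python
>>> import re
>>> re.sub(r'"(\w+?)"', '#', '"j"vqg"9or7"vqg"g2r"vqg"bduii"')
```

'#vqg#vqg#vqg#'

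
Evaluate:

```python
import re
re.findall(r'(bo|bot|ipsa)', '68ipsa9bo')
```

Walking the string: at [2:6] match 'ipsa', group 1 = 'ipsa'; at [7:9] match 'bo', group 1 = 'bo'.
With a single group, `findall` returns only what that group captured — 2 items.

['ipsa', 'bo']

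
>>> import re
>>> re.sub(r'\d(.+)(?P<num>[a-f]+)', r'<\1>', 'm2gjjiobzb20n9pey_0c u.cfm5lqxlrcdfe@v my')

Each match is replaced using the text its own group 1 captured.

'm<gjjiobzb20n9pey_0c u.cfm5lqxlrcdf>@v my'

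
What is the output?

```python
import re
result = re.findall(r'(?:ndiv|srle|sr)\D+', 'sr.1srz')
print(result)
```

Matches: at [0:3] → 'sr.'; at [4:7] → 'srz'.
Since nothing is captured, `findall` lists the 2 matched substrings directly.

['sr.', 'srz']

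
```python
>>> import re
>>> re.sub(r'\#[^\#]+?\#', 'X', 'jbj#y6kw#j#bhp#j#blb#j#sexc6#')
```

Matches: at [3:9] → '#y6kw#'; at [10:15] → '#bhp#'; at [16:21] → '#blb#'; at [22:29] → '#sexc6#'.
Each match is replaced by 'X'.

'jbjXjXjXjX'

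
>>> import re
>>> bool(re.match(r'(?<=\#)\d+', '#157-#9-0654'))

`re.match` only tries the pattern at the start of the string.
Here position 0 doesn't satisfy it, so the call returns None, and `bool(None)` is False.

False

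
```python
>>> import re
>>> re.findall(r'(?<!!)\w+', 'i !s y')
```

['i', 'y']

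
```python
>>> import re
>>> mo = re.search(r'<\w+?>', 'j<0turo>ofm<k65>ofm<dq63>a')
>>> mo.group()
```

The match spans [1:8] → '<0turo>'.

'<0turo>'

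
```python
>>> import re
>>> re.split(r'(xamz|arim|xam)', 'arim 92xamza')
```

`|` is ordered: at each position the engine commits to the first alternative that works.
Matches to split on: at [0:4] → 'arim'; at [7:11] → 'xamz'.
Because the pattern has a capturing group, `split` also inserts each captured text between the pieces.

['', 'arim', ' 92', 'xamz', 'a']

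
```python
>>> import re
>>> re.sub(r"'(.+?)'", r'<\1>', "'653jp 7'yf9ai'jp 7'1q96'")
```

A `+?`/`*?`/`{m,n}?` starts at its minimum and grows only as far as needed for what follows to match.
Matches: at [0:9] → "'653jp 7'"; at [14:20] → "'jp 7'".
`\1` in the replacement pulls in group 1's text for each match.

"<653jp 7>yf9ai<jp 7>1q96'"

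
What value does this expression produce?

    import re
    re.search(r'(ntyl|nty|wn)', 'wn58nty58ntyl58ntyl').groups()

('wn',)

The match spans [0:2] → 'wn'.
Captured: group 1 = 'wn'.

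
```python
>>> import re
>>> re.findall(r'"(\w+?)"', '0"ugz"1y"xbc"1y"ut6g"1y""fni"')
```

['ugz', 'xbc', 'ut6g', 'fni']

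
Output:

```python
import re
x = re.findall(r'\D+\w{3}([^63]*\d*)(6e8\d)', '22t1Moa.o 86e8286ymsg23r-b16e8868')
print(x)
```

[('a.o 8', '6e82'), ('-b1', '6e88')]

This matches one or more of a non-digit, then exactly 3 of a word character; then zero or more of any character except [63], then zero or more of a digit (captured); then the literal '6e8', then a digit (captured).
Matches: at [2:15] match 't1Moa.o 86e82', groups = ('a.o 8', '6e82'); at [17:31] match 'ymsg23r-b16e88', groups = ('-b1', '6e88').
With 2 capturing groups, `findall` returns a 2-tuple per match.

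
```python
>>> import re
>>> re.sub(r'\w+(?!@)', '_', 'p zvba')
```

'_ _'

`(?!…)`/`(?<!…)` only lets a position through if the neighbouring text does NOT match; no characters are consumed.
Matches: at [0:1] → 'p'; at [2:6] → 'zvba'.
Every occurrence is swapped for '_'.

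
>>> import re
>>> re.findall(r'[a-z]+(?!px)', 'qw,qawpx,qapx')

`(?!…)`/`(?<!…)` only lets a position through if the neighbouring text does NOT match; no characters are consumed.
No capturing groups, so `findall` returns the 3 full match strings.

['qw', 'qawpx', 'qapx']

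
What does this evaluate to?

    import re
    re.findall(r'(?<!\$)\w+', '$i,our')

['our']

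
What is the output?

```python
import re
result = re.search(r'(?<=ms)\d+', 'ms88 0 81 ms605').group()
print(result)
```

The lookaround is zero-width — it requires the adjacent text to match without consuming it, so the asserted text isn't part of the match.
The match spans [2:4] → '88'.

88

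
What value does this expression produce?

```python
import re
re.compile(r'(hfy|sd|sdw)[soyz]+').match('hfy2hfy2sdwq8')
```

None

`re.match` won't scan ahead — the pattern has to work from the very first character.
Here the pattern fails at index 0, so the call returns None.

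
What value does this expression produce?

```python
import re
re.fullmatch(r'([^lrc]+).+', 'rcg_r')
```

None

`fullmatch` succeeds only if the pattern covers the string from start to end.
Here the pattern can't cover the whole string, so the call returns None.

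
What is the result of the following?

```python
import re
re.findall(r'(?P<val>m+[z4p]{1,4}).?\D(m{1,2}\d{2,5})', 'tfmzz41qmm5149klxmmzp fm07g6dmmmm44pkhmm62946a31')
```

[('mzz4', 'mm5149'), ('mmzp', 'm07'), ('mmmm44p', 'mm62946')]

This matches one or more of the literal 'm', then 1 to 4 of one of [z4p] (captured as 'val'); then optionally any character, then a non-digit; then 1 to 2 of the literal 'm', then 2 to 5 of a digit (captured).
Walking the string: at [2:14] match 'mzz41qmm5149', groups = ('mzz4', 'mm5149'); at [17:26] match 'mmzp fm07', groups = ('mmzp', 'm07'); at [29:45] match 'mmmm44pkhmm62946', groups = ('mmmm44p', 'mm62946').
`findall` packs the 2 group values into a tuple for every match.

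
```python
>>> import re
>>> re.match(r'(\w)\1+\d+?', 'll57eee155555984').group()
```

`\1` is not a pattern — it's the concrete string captured by group 1, re-applied verbatim.
`match` is anchored at position 0; if the pattern doesn't fit there, it returns None.
The match spans [0:3] → 'll5'.
Captured: group 1 = 'l'.

'll5'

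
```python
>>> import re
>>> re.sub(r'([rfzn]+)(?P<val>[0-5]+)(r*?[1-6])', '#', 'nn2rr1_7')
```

'#_7'

Pattern: one or more of one of [rfzn] (captured); then one or more of a character in [0-5] (captured as 'val'); then zero or more of the literal 'r' (lazy), then a character in [1-6] (captured).
Matches: at [0:6] → 'nn2rr1'.
Each match is replaced by '#'.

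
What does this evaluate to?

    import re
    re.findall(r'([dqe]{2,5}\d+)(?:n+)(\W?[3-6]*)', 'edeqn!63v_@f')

The pattern matches 2 to 5 of one of [dqe], then one or more of a digit (captured); then one or more of a literal 'n' (non-capturing group); then optionally a non-word character, then zero or more of a character in [3-6] (captured).
With 2 capturing groups, `findall` returns a 2-tuple per match.
Nothing in the string satisfies the pattern, so the list is empty.

[]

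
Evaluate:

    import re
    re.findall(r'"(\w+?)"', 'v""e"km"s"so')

Because there's exactly one group, `findall` drops the full match and keeps group 1 from each hit.

['e', 's']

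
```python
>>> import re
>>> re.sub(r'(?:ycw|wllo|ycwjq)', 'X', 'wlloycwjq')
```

The regex engine tests alternatives in the order written; an earlier branch that matches wins even if a later one would match more.
Matches: at [0:4] → 'wllo'; at [4:7] → 'ycw'.
Each match is replaced by 'X'.

'XXjq'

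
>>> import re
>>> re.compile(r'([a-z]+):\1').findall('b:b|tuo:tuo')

After group 1 captures some text, `\1` only succeeds where that same text appears again.
Because there's exactly one group, `findall` drops the full match and keeps group 1 from each hit.

['b', 'tuo']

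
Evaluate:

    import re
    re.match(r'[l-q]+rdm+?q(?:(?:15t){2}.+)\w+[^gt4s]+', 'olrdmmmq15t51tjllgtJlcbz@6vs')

None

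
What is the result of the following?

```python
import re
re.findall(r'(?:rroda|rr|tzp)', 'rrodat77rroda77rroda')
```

Branches in `(...|...)` are attempted left-to-right; the first branch that allows the whole pattern to succeed is taken.
No capturing groups, so `findall` returns the 3 full match strings.

['rroda', 'rroda', 'rroda']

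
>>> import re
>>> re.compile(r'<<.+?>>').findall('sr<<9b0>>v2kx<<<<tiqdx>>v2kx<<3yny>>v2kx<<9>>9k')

Walking the string: at [2:9] → '<<9b0>>'; at [13:24] → '<<<<tiqdx>>'; at [28:36] → '<<3yny>>'; at [40:45] → '<<9>>'.
With no groups in the pattern, `findall` gives back each whole match — 4 here.

['<<9b0>>', '<<<<tiqdx>>', '<<3yny>>', '<<9>>']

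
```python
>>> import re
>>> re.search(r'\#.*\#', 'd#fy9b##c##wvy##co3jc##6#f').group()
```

'#fy9b##c##wvy##co3jc##6#'

The match spans [1:25] → '#fy9b##c##wvy##co3jc##6#'.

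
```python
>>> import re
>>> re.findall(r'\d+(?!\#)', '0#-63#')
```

Because the assertion is negative and zero-width, positions next to the forbidden text are skipped.
Walking the string: at [3:4] → '6'.
Since nothing is captured, `findall` lists the 1 matched substring directly.

['6']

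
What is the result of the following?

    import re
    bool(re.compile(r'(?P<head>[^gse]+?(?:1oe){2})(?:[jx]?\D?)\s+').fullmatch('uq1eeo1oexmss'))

False

This matches one or more of any character except [gse] (lazy), then the literal '1oe' repeated 2 times (captured as 'head'); then optionally one of [jx], then optionally a non-digit (non-capturing group); then one or more of whitespace.
`fullmatch` succeeds only if the pattern covers the string from start to end.
Here there's no way to consume every character, so the call returns None, and `bool(None)` is False.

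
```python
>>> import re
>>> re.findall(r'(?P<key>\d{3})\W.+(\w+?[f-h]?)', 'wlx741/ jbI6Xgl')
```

[('741', 'l')]

The pattern matches exactly 3 of a digit (captured as 'key'); then a non-word character, then one or more of any character; then one or more of a word character (lazy), then optionally a character in [f-h] (captured).
Walking the string: at [3:15] match '741/ jbI6Xgl', groups = ('741', 'l').
With 2 capturing groups, `findall` returns a 2-tuple per match.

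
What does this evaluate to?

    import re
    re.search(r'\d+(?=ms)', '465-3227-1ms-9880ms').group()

The lookaround is zero-width — it requires the adjacent text to match without consuming it, so the asserted text isn't part of the match.
The match spans [9:10] → '1'.

'1'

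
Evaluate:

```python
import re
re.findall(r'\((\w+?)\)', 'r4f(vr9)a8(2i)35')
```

['vr9', '2i']

One capturing group, so `findall` returns just the captured substring from each match — 2 in all.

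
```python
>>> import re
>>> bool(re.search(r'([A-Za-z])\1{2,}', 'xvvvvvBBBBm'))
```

True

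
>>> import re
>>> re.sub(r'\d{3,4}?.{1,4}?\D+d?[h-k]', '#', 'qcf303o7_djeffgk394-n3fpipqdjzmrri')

This matches 3 to 4 of a digit (lazy), then 1 to 4 of any character (lazy), then one or more of a non-digit; then optionally the literal 'd', then a character in [h-k].
Matches: at [3:16] → '303o7_djeffgk'; at [16:34] → '394-n3fpipqdjzmrri'.
Every occurrence is swapped for '#'.

'qcf##'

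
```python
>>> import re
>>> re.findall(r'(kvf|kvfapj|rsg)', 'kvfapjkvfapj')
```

Branches in `(...|...)` are attempted left-to-right; the first branch that allows the whole pattern to succeed is taken.
Walking the string: at [0:3] match 'kvf', group 1 = 'kvf'; at [6:9] match 'kvf', group 1 = 'kvf'.
With a single group, `findall` returns only what that group captured — 2 items.

['kvf', 'kvf']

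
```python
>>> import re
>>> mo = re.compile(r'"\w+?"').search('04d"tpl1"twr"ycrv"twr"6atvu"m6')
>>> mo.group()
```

`search` walks the string left to right and returns the first match it finds.
The match spans [3:9] → '"tpl1"'.

'"tpl1"'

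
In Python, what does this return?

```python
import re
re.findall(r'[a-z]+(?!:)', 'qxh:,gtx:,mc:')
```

['qx', 'gt', 'm']

The negative lookahead/lookbehind blocks any match where the forbidden context is present.
Walking the string: at [0:2] → 'qx'; at [5:7] → 'gt'; at [10:11] → 'm'.
`findall` yields the raw match text (3 of them) because the pattern has no groups.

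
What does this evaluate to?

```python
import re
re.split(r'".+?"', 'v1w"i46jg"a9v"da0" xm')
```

A `+?`/`*?`/`{m,n}?` starts at its minimum and grows only as far as needed for what follows to match.
Splitting on the pattern gives 3 pieces.

['v1w', 'a9v', ' xm']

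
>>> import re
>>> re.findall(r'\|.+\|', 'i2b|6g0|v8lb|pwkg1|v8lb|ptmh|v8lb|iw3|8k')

['|6g0|v8lb|pwkg1|v8lb|ptmh|v8lb|iw3|']

Scanning left to right: at [3:38] → '|6g0|v8lb|pwkg1|v8lb|ptmh|v8lb|iw3|'.
With no groups in the pattern, `findall` gives back each whole match — 1 here.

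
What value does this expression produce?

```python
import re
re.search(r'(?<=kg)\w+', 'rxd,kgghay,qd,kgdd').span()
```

Lookahead/lookbehind check context without consuming it, so the matched span excludes the asserted characters.
`re.search` scans for the first position where the pattern succeeds.
The match spans [6:10] → 'ghay'.

(6, 10)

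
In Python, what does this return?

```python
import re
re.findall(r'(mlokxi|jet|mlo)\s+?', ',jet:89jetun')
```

With a single group, `findall` returns only what that group captured — 0 items.
Nothing in the string satisfies the pattern, so the list is empty.

[]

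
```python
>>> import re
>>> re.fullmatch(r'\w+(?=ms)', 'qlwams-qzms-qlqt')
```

None

Lookahead/lookbehind check context without consuming it, so the matched span excludes the asserted characters.
`fullmatch` succeeds only if the pattern covers the string from start to end.
Here the pattern can't cover the whole string, so the call returns None.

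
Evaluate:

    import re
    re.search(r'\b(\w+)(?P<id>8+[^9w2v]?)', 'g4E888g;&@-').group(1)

The match spans [0:7] → 'g4E888g'.
Captured: group 1 = 'g4E88', group 2 = '8g'.

'g4E88'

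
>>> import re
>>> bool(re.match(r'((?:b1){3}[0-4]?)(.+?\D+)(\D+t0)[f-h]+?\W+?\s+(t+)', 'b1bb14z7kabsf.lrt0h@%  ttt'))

False

The pattern matches the literal 'b1' repeated 3 times, then optionally a character in [0-4] (captured); then one or more of any character (lazy), then one or more of a non-digit (captured); then one or more of a non-digit, then the literal 't0' (captured); then one or more of a character in [f-h] (lazy), then one or more of a non-word character (lazy), then one or more of whitespace; then one or more of a literal 't' (captured).
With `match`, the pattern is implicitly anchored at the beginning.
Here the string doesn't start with a match, so the call returns None, and `bool(None)` is False.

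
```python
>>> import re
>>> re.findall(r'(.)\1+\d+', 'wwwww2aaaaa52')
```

['w', 'a']

`\1` has to match the exact text group 1 already captured.
Scanning left to right: at [0:6] match 'wwwww2', group 1 = 'w'; at [6:13] match 'aaaaa52', group 1 = 'a'.
One capturing group, so `findall` returns just the captured substring from each match — 2 in all.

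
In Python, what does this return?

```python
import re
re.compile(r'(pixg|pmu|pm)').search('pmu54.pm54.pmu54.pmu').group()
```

'pmu'

`|` is ordered: at each position the engine commits to the first alternative that works.
`re.search` scans for the first position where the pattern succeeds.
The match spans [0:3] → 'pmu'.
Captured: group 1 = 'pmu'.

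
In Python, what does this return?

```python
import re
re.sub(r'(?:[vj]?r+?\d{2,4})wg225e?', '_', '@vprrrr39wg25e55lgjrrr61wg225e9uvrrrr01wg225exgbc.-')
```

'@vprrrr39wg25e55lg_9u_xgbc.-'

Each match is replaced by '_'.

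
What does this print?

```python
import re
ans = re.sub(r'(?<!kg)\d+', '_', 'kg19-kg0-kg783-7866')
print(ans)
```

kg1_-kg0-kg7_-_

The negative lookaround is zero-width — it rules out positions where the adjacent text would match, without consuming anything.
Matches: at [3:4] → '9'; at [12:14] → '83'; at [15:19] → '7866'.
`sub` substitutes '_' at each match site.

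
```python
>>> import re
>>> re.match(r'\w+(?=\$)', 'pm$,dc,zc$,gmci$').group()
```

The `(?=…)`/`(?<=…)` assertion just peeks at neighbouring text; it doesn't advance the match position.
`re.match` only tries the pattern at the start of the string.
The match spans [0:2] → 'pm'.

'pm'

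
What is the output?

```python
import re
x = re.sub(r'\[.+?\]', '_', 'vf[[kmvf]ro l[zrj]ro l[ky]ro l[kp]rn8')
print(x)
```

vf_ro l_ro l_ro l_rn8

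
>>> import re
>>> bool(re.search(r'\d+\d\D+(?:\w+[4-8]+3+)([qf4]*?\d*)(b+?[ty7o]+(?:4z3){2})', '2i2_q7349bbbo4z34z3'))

Pattern: one or more of a digit; then a digit, then one or more of a non-digit; then one or more of a word character, then one or more of a character in [4-8], then one or more of a literal '3' (non-capturing group); then zero or more of one of [qf4] (lazy), then zero or more of a digit (captured); then one or more of a literal 'b' (lazy), then one or more of one of [ty7o], then the literal '4z3' repeated 2 times (captured).
`re.search` scans for the first position where the pattern succeeds.
Here the pattern never matches, so the call returns None, and `bool(None)` is False.

False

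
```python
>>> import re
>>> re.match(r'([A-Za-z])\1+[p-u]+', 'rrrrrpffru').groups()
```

('r',)

A backreference is literal: `\1` must see the identical characters the first group matched.
With `match`, the pattern is implicitly anchored at the beginning.
The match spans [0:6] → 'rrrrrp'.
Captured: group 1 = 'r'.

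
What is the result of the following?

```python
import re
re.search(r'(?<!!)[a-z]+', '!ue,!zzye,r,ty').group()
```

'e'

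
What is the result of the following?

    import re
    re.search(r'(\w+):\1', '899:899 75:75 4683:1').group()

A backreference is literal: `\1` must see the identical characters the first group matched.
Unlike `match`, `search` isn't anchored — it looks for the pattern anywhere in the string.
The match spans [0:7] → '899:899'.
Captured: group 1 = '899'.

'899:899'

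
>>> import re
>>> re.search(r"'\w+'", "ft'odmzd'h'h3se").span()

(2, 9)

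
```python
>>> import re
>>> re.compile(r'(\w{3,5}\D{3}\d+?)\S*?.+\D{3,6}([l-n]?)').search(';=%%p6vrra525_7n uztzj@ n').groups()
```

('p6vrra5', '')

This matches 3 to 5 of a word character, then exactly 3 of a non-digit, then one or more of a digit (lazy) (captured); then zero or more of a non-whitespace character (lazy), then one or more of any character, then 3 to 6 of a non-digit; then optionally a character in [l-n] (captured).
Lazy quantifiers expand one character at a time until the remainder of the pattern can match.
`search` walks the string left to right and returns the first match it finds.
The match spans [4:25] → 'p6vrra525_7n uztzj@ n'.
Captured: group 1 = 'p6vrra5', group 2 = ''.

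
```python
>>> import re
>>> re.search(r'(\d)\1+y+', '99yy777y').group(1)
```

'9'

The match spans [0:4] → '99yy'.
Captured: group 1 = '9'.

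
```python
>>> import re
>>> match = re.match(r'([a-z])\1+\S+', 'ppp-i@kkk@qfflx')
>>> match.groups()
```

('p',)

After group 1 captures some text, `\1` only succeeds where that same text appears again.
`match` is anchored at position 0; if the pattern doesn't fit there, it returns None.
The match spans [0:15] → 'ppp-i@kkk@qfflx'.
Captured: group 1 = 'p'.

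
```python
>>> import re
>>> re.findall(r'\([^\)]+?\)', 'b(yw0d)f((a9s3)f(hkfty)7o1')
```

['(yw0d)', '((a9s3)', '(hkfty)']

Scanning left to right: at [1:7] → '(yw0d)'; at [8:15] → '((a9s3)'; at [16:23] → '(hkfty)'.
Since nothing is captured, `findall` lists the 3 matched substrings directly.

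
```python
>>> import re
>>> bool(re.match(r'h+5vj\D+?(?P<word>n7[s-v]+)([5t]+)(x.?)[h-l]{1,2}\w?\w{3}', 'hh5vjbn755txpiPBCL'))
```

False

Pattern: one or more of a literal 'h', then the literal '5vj', then one or more of a non-digit (lazy); then the literal 'n7', then one or more of a character in [s-v] (captured as 'word'); then one or more of one of [5t] (captured); then a literal 'x', then optionally any character (captured); then 1 to 2 of a character in [h-l], then optionally a word character, then exactly 3 of a word character.
`re.match` won't scan ahead — the pattern has to work from the very first character.
Here position 0 doesn't satisfy it, so the call returns None, and `bool(None)` is False.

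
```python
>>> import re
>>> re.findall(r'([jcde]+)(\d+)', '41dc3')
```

[('dc', '3')]

The pattern matches one or more of one of [jcde] (captured); then one or more of a digit (captured).
Scanning left to right: at [2:5] match 'dc3', groups = ('dc', '3').
Multiple groups make `findall` return tuples — one 2-tuple for the one match.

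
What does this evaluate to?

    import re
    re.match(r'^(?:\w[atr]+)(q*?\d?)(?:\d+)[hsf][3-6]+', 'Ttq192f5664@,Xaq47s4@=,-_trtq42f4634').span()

`re.match` only tries the pattern at the start of the string.
The match spans [0:11] → 'Ttq192f5664'.

(0, 11)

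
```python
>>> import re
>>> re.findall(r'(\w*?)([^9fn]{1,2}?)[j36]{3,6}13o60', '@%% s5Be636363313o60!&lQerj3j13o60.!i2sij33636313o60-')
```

A non-greedy quantifier consumes as few characters as it can — just enough that the remainder of the pattern still matches from where it stops; whatever follows it matches normally.
Multiple groups make `findall` return tuples — one 2-tuple for each match.

[('s5B', 'e6'), ('lQ', 'er'), ('i2s', 'ij')]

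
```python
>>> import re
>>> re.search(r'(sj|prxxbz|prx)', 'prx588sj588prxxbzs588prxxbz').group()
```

Unlike `match`, `search` isn't anchored — it looks for the pattern anywhere in the string.
The match spans [0:3] → 'prx'.
Captured: group 1 = 'prx'.

'prx'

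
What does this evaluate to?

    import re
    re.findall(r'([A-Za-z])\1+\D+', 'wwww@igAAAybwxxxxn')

The backreference `\1` re-matches whatever the first group consumed, character for character.
Because there's exactly one group, `findall` drops the full match and keeps group 1 from the one hit.

['w']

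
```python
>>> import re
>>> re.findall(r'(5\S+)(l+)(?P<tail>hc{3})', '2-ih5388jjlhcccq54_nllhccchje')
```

This matches the literal '5', then one or more of a non-whitespace character (captured); then one or more of a literal 'l' (captured); then the literal 'h', then exactly 3 of the literal 'c' (captured as 'tail').
Walking the string: at [4:26] match '5388jjlhcccq54_nllhccc', groups = ('5388jjlhcccq54_nl', 'l', 'hccc').
Multiple groups make `findall` return tuples — one 3-tuple for the one match.

[('5388jjlhcccq54_nl', 'l', 'hccc')]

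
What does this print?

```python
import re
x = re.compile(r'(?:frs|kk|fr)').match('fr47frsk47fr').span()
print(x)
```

With `match`, the pattern is implicitly anchored at the beginning.
The match spans [0:2] → 'fr'.

(0, 2)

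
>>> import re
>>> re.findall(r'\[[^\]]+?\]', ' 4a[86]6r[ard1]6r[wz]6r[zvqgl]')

['[86]', '[ard1]', '[wz]', '[zvqgl]']

No capturing groups, so `findall` returns the 4 full match strings.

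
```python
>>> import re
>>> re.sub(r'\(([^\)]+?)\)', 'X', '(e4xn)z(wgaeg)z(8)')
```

'XzXzX'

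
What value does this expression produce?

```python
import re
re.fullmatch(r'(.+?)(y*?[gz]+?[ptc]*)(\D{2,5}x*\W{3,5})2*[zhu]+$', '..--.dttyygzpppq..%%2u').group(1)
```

'..--.dtt'

Pattern: one or more of any character (lazy) (captured); then zero or more of the literal 'y' (lazy), then one or more of one of [gz] (lazy), then zero or more of one of [ptc] (captured); then 2 to 5 of a non-digit, then zero or more of a literal 'x', then 3 to 5 of a non-word character (captured); then zero or more of a literal '2', then one or more of one of [zhu]; then anchored at the end.
Lazy quantifiers expand one character at a time until the remainder of the pattern can match.
`re.fullmatch` is like wrapping the pattern in `^…$` (in single-line mode).
The match spans [0:22] → '..--.dttyygzpppq..%%2u'.
Captured: group 1 = '..--.dtt', group 2 = 'yyg', group 3 = 'zpppq..%%'.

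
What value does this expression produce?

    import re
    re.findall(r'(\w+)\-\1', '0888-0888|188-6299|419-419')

['0888', '419']

`\1` has to match the exact text group 1 already captured.
With a single group, `findall` returns only what that group captured — 2 items.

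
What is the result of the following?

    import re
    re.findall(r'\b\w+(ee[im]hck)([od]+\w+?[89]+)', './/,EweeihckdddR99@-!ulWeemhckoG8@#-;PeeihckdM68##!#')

[('eeihck', 'dddR99'), ('eemhck', 'oG8'), ('eeihck', 'dM68')]

The pattern matches a word boundary (`\b`, zero-width); then one or more of a word character; then the literal 'ee', then one of [im], then the literal 'hck' (captured); then one or more of one of [od], then one or more of a word character (lazy), then one or more of one of [89] (captured).
Scanning left to right: at [4:18] match 'EweeihckdddR99', groups = ('eeihck', 'dddR99'); at [21:33] match 'ulWeemhckoG8', groups = ('eemhck', 'oG8'); at [37:48] match 'PeeihckdM68', groups = ('eeihck', 'dM68').
With 2 capturing groups, `findall` returns a 2-tuple per match.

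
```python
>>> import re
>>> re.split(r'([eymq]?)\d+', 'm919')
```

['', 'm', '']

Pattern: optionally one of [eymq] (captured); then one or more of a digit.
With a capturing group present, the delimiter's captured portion is kept in the result list.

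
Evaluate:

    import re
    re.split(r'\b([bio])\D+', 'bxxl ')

This matches a word boundary (`\b`, zero-width); then one of [bio] (captured); then one or more of a non-digit.
Matches to split on: at [0:5] → 'bxxl '.
`re.split` interleaves the captured-group text with the surrounding fragments.

['', 'b', '']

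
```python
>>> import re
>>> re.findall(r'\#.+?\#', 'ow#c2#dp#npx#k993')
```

A non-greedy quantifier consumes as few characters as it can — just enough that the remainder of the pattern still matches from where it stops; whatever follows it matches normally.
Walking the string: at [2:6] → '#c2#'; at [8:13] → '#npx#'.
With no groups in the pattern, `findall` gives back each whole match — 2 here.

['#c2#', '#npx#']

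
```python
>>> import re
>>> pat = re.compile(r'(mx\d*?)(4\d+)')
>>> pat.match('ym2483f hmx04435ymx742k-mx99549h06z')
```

The pattern matches the literal 'mx', then zero or more of a digit (lazy) (captured); then a literal '4', then one or more of a digit (captured).
`match` is anchored at position 0; if the pattern doesn't fit there, it returns None.
Here the pattern fails at index 0, so the call returns None.

None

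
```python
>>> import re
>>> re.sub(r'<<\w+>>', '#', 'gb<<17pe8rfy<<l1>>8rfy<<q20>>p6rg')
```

'gb<<17pe8rfy#8rfy#p6rg'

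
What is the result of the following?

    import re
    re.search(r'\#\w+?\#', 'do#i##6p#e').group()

'#i#'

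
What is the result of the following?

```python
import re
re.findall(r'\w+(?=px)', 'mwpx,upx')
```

['mw', 'u']

The lookaround is zero-width — it requires the adjacent text to match without consuming it, so the asserted text isn't part of the match.
Matches: at [0:2] → 'mw'; at [5:6] → 'u'.
With no groups in the pattern, `findall` gives back each whole match — 2 here.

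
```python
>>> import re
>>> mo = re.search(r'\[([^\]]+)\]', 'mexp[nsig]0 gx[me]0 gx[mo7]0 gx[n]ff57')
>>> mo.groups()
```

`re.search` scans for the first position where the pattern succeeds.
The match spans [4:10] → '[nsig]'.
Captured: group 1 = 'nsig'.

('nsig',)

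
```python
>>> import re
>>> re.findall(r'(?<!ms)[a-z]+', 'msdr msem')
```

['msdr', 'msem']

The negative lookaround is zero-width — it rules out positions where the adjacent text would match, without consuming anything.
Walking the string: at [0:4] → 'msdr'; at [5:9] → 'msem'.
No capturing groups, so `findall` returns the 2 full match strings.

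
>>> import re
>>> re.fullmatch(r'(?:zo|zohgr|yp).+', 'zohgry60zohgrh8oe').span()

(0, 17)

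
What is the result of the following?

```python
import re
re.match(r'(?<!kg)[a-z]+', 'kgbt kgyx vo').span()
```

(0, 4)

With `match`, the pattern is implicitly anchored at the beginning.
The match spans [0:4] → 'kgbt'.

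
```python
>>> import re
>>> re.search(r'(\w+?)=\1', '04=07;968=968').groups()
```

The match spans [6:13] → '968=968'.
Captured: group 1 = '968'.

('968',)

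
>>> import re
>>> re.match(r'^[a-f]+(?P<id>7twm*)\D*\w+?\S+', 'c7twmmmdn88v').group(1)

'7twmmm'

The match spans [0:12] → 'c7twmmmdn88v'.
Captured: group 1 = '7twmmm'.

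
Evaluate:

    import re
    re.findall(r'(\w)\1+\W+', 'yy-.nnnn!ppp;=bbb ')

['y', 'n', 'p', 'b']

`\1` is not a pattern — it's the concrete string captured by group 1, re-applied verbatim.
With a single group, `findall` returns only what that group captured — 4 items.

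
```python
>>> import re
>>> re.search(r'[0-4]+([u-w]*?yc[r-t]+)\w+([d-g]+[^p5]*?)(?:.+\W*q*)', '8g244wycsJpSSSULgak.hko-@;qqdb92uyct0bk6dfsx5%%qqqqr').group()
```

'244wycsJpSSSULgak.hko-@;qqdb92uyct0bk6dfsx5%%qqqqr'

Pattern: one or more of a character in [0-4]; then zero or more of a character in [u-w] (lazy), then the literal 'yc', then one or more of a character in [r-t] (captured); then one or more of a word character; then one or more of a character in [d-g], then zero or more of any character except [p5] (lazy) (captured); then one or more of any character, then zero or more of a non-word character, then zero or more of the literal 'q' (non-capturing group).
The match spans [2:52] → '244wycsJpSSSULgak.hko-@;qqdb92uyct0bk6dfsx5%%qqqqr'.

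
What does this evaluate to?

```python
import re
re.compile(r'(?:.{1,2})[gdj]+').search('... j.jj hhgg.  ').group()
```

'. j'

Pattern: 1 to 2 of any character (non-capturing group); then one or more of one of [gdj].
The match spans [2:5] → '. j'.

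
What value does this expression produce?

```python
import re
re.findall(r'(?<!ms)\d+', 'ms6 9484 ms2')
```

The negative lookaround is zero-width — it rules out positions where the adjacent text would match, without consuming anything.
Walking the string: at [4:8] → '9484'.
`findall` yields the raw match text (1 of them) because the pattern has no groups.

['9484']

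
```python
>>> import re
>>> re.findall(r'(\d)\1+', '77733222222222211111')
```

['7', '3', '2', '1']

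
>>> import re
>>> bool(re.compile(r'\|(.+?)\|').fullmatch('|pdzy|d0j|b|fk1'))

`re.fullmatch` requires the pattern to consume the entire string.
Here there's no way to consume every character, so the call returns None, and `bool(None)` is False.

False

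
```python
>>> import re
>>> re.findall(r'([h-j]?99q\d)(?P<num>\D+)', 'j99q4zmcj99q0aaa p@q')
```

[('j99q4', 'zmcj'), ('99q0', 'aaa p@q')]

Multiple groups make `findall` return tuples — one 2-tuple for each match.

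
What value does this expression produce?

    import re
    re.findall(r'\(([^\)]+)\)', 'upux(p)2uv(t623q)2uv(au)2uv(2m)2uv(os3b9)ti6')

With a single group, `findall` returns only what that group captured — 5 items.

['p', 't623q', 'au', '2m', 'os3b9']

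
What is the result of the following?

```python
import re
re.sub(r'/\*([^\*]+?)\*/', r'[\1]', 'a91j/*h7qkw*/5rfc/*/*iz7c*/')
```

'a91j[h7qkw]5rfc/*[iz7c]'

`\1` in the replacement pulls in group 1's text for each match.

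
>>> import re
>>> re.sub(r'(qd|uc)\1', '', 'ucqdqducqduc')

'ucucqduc'

`\1` has to match the exact text group 1 already captured.
Matches: at [2:6] → 'qdqd'.
Every occurrence is swapped for ''.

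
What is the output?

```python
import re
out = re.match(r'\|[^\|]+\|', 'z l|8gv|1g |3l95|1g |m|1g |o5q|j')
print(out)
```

With `match`, the pattern is implicitly anchored at the beginning.
Here position 0 doesn't satisfy it, so the call returns None.

None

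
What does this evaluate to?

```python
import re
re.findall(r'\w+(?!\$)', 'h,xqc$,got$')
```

['h', 'xq', 'go']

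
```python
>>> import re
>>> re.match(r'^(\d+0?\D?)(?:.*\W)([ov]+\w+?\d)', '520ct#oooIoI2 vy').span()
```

(0, 13)

This matches anchored at the start of the string; then one or more of a digit, then optionally a literal '0', then optionally a non-digit (captured); then zero or more of any character, then a non-word character (non-capturing group); then one or more of one of [ov], then one or more of a word character (lazy), then a digit (captured).
`re.match` won't scan ahead — the pattern has to work from the very first character.
The match spans [0:13] → '520ct#oooIoI2'.
Captured: group 1 = '520c', group 2 = 'oooIoI2'.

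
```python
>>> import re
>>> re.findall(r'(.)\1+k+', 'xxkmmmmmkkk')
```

['x', 'm']

The backreference `\1` re-matches whatever the first group consumed, character for character.
Walking the string: at [0:3] match 'xxk', group 1 = 'x'; at [3:11] match 'mmmmmkkk', group 1 = 'm'.
With a single group, `findall` returns only what that group captured — 2 items.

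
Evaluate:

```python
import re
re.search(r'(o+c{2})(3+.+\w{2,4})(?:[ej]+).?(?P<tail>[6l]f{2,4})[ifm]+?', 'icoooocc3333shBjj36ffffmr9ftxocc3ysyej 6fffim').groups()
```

The match spans [2:44] → 'oooocc3333shBjj36ffffmr9ftxocc3ysyej 6fffi'.
Captured: group 1 = 'oooocc', group 2 = '3333shBjj36ffffmr9ftxocc3ysye', group 3 = '6fff'.

('oooocc', '3333shBjj36ffffmr9ftxocc3ysye', '6fff')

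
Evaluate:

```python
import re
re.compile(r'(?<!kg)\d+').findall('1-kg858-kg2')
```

`(?!…)`/`(?<!…)` only lets a position through if the neighbouring text does NOT match; no characters are consumed.
Since nothing is captured, `findall` lists the 2 matched substrings directly.

['1', '58']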